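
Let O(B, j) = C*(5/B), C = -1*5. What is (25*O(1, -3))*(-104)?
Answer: 65000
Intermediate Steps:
C = -5
O(B, j) = -25/B
(25*O(1, -3))*(-104) = (25*(-25/1))*(-104) = (25*(-25*1))*(-104) = (25*(-25))*(-104) = -625*(-104) = 65000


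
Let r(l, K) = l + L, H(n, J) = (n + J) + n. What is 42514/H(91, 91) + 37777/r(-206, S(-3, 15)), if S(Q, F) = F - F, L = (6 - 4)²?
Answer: -1725293/55146 ≈ -31.286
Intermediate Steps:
L = 4 (L = 2² = 4)
H(n, J) = J + 2*n (H(n, J) = (J + n) + n = J + 2*n)
S(Q, F) = 0
r(l, K) = 4 + l (r(l, K) = l + 4 = 4 + l)
42514/H(91, 91) + 37777/r(-206, S(-3, 15)) = 42514/(91 + 2*91) + 37777/(4 - 206) = 42514/(91 + 182) + 37777/(-202) = 42514/273 + 37777*(-1/202) = 42514*(1/273) - 37777/202 = 42514/273 - 37777/202 = -1725293/55146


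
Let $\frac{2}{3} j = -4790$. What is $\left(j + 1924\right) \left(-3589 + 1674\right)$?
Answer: $10074815$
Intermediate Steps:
$j = -7185$ ($j = \frac{3}{2} \left(-4790\right) = -7185$)
$\left(j + 1924\right) \left(-3589 + 1674\right) = \left(-7185 + 1924\right) \left(-3589 + 1674\right) = \left(-5261\right) \left(-1915\right) = 10074815$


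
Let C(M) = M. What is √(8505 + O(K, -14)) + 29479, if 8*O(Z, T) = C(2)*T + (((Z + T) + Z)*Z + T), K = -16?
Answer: 29479 + √34367/2 ≈ 29572.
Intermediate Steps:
O(Z, T) = 3*T/8 + Z*(T + 2*Z)/8 (O(Z, T) = (2*T + (((Z + T) + Z)*Z + T))/8 = (2*T + (((T + Z) + Z)*Z + T))/8 = (2*T + ((T + 2*Z)*Z + T))/8 = (2*T + (Z*(T + 2*Z) + T))/8 = (2*T + (T + Z*(T + 2*Z)))/8 = (3*T + Z*(T + 2*Z))/8 = 3*T/8 + Z*(T + 2*Z)/8)
√(8505 + O(K, -14)) + 29479 = √(8505 + ((¼)*(-16)² + (3/8)*(-14) + (⅛)*(-14)*(-16))) + 29479 = √(8505 + ((¼)*256 - 21/4 + 28)) + 29479 = √(8505 + (64 - 21/4 + 28)) + 29479 = √(8505 + 347/4) + 29479 = √(34367/4) + 29479 = √34367/2 + 29479 = 29479 + √34367/2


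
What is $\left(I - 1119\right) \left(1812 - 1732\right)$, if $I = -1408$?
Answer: $-202160$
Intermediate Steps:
$\left(I - 1119\right) \left(1812 - 1732\right) = \left(-1408 - 1119\right) \left(1812 - 1732\right) = \left(-2527\right) 80 = -202160$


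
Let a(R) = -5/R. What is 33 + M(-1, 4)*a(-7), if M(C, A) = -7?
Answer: 28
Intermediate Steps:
33 + M(-1, 4)*a(-7) = 33 - (-35)/(-7) = 33 - (-35)*(-1)/7 = 33 - 7*5/7 = 33 - 5 = 28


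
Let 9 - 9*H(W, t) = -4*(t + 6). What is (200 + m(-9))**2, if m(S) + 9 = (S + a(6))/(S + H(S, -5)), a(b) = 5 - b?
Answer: 42758521/1156 ≈ 36988.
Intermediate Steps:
H(W, t) = 11/3 + 4*t/9 (H(W, t) = 1 - (-4)*(t + 6)/9 = 1 - (-4)*(6 + t)/9 = 1 - (-24 - 4*t)/9 = 1 + (8/3 + 4*t/9) = 11/3 + 4*t/9)
m(S) = -9 + (-1 + S)/(13/9 + S) (m(S) = -9 + (S + (5 - 1*6))/(S + (11/3 + (4/9)*(-5))) = -9 + (S + (5 - 6))/(S + (11/3 - 20/9)) = -9 + (S - 1)/(S + 13/9) = -9 + (-1 + S)/(13/9 + S))
(200 + m(-9))**2 = (200 + 18*(-7 - 4*(-9))/(13 + 9*(-9)))**2 = (200 + 18*(-7 + 36)/(13 - 81))**2 = (200 + 18*29/(-68))**2 = (200 + 18*(-1/68)*29)**2 = (200 - 261/34)**2 = (6539/34)**2 = 42758521/1156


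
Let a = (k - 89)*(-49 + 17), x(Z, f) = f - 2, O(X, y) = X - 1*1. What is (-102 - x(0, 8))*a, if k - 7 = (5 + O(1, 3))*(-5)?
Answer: -369792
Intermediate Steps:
O(X, y) = -1 + X (O(X, y) = X - 1 = -1 + X)
x(Z, f) = -2 + f
k = -18 (k = 7 + (5 + (-1 + 1))*(-5) = 7 + (5 + 0)*(-5) = 7 + 5*(-5) = 7 - 25 = -18)
a = 3424 (a = (-18 - 89)*(-49 + 17) = -107*(-32) = 3424)
(-102 - x(0, 8))*a = (-102 - (-2 + 8))*3424 = (-102 - 1*6)*3424 = (-102 - 6)*3424 = -108*3424 = -369792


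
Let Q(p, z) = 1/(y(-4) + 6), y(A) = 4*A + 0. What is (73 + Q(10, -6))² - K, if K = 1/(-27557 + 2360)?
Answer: 13390718977/2519700 ≈ 5314.4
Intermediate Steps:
y(A) = 4*A
K = -1/25197 (K = 1/(-25197) = -1/25197 ≈ -3.9687e-5)
Q(p, z) = -⅒ (Q(p, z) = 1/(4*(-4) + 6) = 1/(-16 + 6) = 1/(-10) = -⅒)
(73 + Q(10, -6))² - K = (73 - ⅒)² - 1*(-1/25197) = (729/10)² + 1/25197 = 531441/100 + 1/25197 = 13390718977/2519700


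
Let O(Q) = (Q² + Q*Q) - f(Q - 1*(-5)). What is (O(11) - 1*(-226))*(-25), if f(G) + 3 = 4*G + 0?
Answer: -10175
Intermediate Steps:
f(G) = -3 + 4*G (f(G) = -3 + (4*G + 0) = -3 + 4*G)
O(Q) = -17 - 4*Q + 2*Q² (O(Q) = (Q² + Q*Q) - (-3 + 4*(Q - 1*(-5))) = (Q² + Q²) - (-3 + 4*(Q + 5)) = 2*Q² - (-3 + 4*(5 + Q)) = 2*Q² - (-3 + (20 + 4*Q)) = 2*Q² - (17 + 4*Q) = 2*Q² + (-17 - 4*Q) = -17 - 4*Q + 2*Q²)
(O(11) - 1*(-226))*(-25) = ((-17 - 4*11 + 2*11²) - 1*(-226))*(-25) = ((-17 - 44 + 2*121) + 226)*(-25) = ((-17 - 44 + 242) + 226)*(-25) = (181 + 226)*(-25) = 407*(-25) = -10175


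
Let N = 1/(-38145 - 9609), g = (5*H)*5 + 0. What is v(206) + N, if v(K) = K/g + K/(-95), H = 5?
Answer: -59026319/113415750 ≈ -0.52044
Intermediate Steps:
g = 125 (g = (5*5)*5 + 0 = 25*5 + 0 = 125 + 0 = 125)
N = -1/47754 (N = 1/(-47754) = -1/47754 ≈ -2.0941e-5)
v(K) = -6*K/2375 (v(K) = K/125 + K/(-95) = K*(1/125) + K*(-1/95) = K/125 - K/95 = -6*K/2375)
v(206) + N = -6/2375*206 - 1/47754 = -1236/2375 - 1/47754 = -59026319/113415750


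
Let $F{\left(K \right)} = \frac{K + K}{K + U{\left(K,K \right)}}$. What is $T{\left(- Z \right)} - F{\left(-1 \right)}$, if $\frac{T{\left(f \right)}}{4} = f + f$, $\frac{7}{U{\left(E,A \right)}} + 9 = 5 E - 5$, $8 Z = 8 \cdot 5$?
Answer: $- \frac{539}{13} \approx -41.462$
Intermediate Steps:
$Z = 5$ ($Z = \frac{8 \cdot 5}{8} = \frac{1}{8} \cdot 40 = 5$)
$U{\left(E,A \right)} = \frac{7}{-14 + 5 E}$ ($U{\left(E,A \right)} = \frac{7}{-9 + \left(5 E - 5\right)} = \frac{7}{-9 + \left(-5 + 5 E\right)} = \frac{7}{-14 + 5 E}$)
$F{\left(K \right)} = \frac{2 K}{K + \frac{7}{-14 + 5 K}}$ ($F{\left(K \right)} = \frac{K + K}{K + \frac{7}{-14 + 5 K}} = \frac{2 K}{K + \frac{7}{-14 + 5 K}}$)
$T{\left(f \right)} = 8 f$ ($T{\left(f \right)} = 4 \left(f + f\right) = 4 \cdot 2 f = 8 f$)
$T{\left(- Z \right)} - F{\left(-1 \right)} = 8 \left(\left(-1\right) 5\right) - 2 \left(-1\right) \frac{1}{7 - \left(-14 + 5 \left(-1\right)\right)} \left(-14 + 5 \left(-1\right)\right) = 8 \left(-5\right) - 2 \left(-1\right) \frac{1}{7 - \left(-14 - 5\right)} \left(-14 - 5\right) = -40 - 2 \left(-1\right) \frac{1}{7 - -19} \left(-19\right) = -40 - 2 \left(-1\right) \frac{1}{7 + 19} \left(-19\right) = -40 - 2 \left(-1\right) \frac{1}{26} \left(-19\right) = -40 - \frac{19}{13} = - \frac{539}{13}$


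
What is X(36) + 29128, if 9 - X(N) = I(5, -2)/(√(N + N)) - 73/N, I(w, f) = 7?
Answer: 1049005/36 - 7*√2/12 ≈ 29138.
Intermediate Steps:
X(N) = 9 + 73/N - 7*√2/(2*√N) (X(N) = 9 - (7/(√(N + N)) - 73/N) = 9 - (7/(√(2*N)) - 73/N) = 9 - (7/((√2*√N)) - 73/N) = 9 - (7*(√2/(2*√N)) - 73/N) = 9 - (7*√2/(2*√N) - 73/N) = 9 - (-73/N + 7*√2/(2*√N)) = 9 + (73/N - 7*√2/(2*√N)) = 9 + 73/N - 7*√2/(2*√N))
X(36) + 29128 = (9 + 73/36 - 7*√2/(2*√36)) + 29128 = (9 + 73*(1/36) - 7/2*√2*⅙) + 29128 = (9 + 73/36 - 7*√2/12) + 29128 = (397/36 - 7*√2/12) + 29128 = 1049005/36 - 7*√2/12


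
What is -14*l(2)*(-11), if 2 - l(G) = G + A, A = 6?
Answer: -924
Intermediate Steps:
l(G) = -4 - G (l(G) = 2 - (G + 6) = 2 - (6 + G) = 2 + (-6 - G) = -4 - G)
-14*l(2)*(-11) = -14*(-4 - 1*2)*(-11) = -14*(-4 - 2)*(-11) = -14*(-6)*(-11) = 84*(-11) = -924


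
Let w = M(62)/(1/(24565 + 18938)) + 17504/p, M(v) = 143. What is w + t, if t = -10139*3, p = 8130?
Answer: 25164440032/4065 ≈ 6.1905e+6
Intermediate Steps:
t = -30417
w = 25288085137/4065 (w = 143/(1/(24565 + 18938)) + 17504/8130 = 143/(1/43503) + 17504*(1/8130) = 143/(1/43503) + 8752/4065 = 143*43503 + 8752/4065 = 6220929 + 8752/4065 = 25288085137/4065 ≈ 6.2209e+6)
w + t = 25288085137/4065 - 30417 = 25164440032/4065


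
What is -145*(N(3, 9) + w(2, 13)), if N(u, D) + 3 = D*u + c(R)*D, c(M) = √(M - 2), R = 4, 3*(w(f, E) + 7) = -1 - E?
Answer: -5365/3 - 1305*√2 ≈ -3633.9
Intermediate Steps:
w(f, E) = -22/3 - E/3 (w(f, E) = -7 + (-1 - E)/3 = -7 + (-⅓ - E/3) = -22/3 - E/3)
c(M) = √(-2 + M)
N(u, D) = -3 + D*u + D*√2 (N(u, D) = -3 + (D*u + √(-2 + 4)*D) = -3 + (D*u + √2*D) = -3 + (D*u + D*√2) = -3 + D*u + D*√2)
-145*(N(3, 9) + w(2, 13)) = -145*((-3 + 9*3 + 9*√2) + (-22/3 - ⅓*13)) = -145*((-3 + 27 + 9*√2) + (-22/3 - 13/3)) = -145*((24 + 9*√2) - 35/3) = -145*(37/3 + 9*√2) = -5365/3 - 1305*√2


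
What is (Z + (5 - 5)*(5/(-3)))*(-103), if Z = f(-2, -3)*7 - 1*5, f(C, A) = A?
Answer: 2678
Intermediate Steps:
Z = -26 (Z = -3*7 - 1*5 = -21 - 5 = -26)
(Z + (5 - 5)*(5/(-3)))*(-103) = (-26 + (5 - 5)*(5/(-3)))*(-103) = (-26 + 0*(5*(-⅓)))*(-103) = (-26 + 0*(-5/3))*(-103) = (-26 + 0)*(-103) = -26*(-103) = 2678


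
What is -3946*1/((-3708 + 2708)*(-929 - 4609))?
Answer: -1973/2769000 ≈ -0.00071253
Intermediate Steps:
-3946*1/((-3708 + 2708)*(-929 - 4609)) = -3946/((-5538*(-1000))) = -3946/5538000 = -3946*1/5538000 = -1973/2769000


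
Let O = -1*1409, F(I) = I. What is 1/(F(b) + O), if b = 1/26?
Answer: -26/36633 ≈ -0.00070974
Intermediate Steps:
b = 1/26 ≈ 0.038462
O = -1409
1/(F(b) + O) = 1/(1/26 - 1409) = 1/(-36633/26) = -26/36633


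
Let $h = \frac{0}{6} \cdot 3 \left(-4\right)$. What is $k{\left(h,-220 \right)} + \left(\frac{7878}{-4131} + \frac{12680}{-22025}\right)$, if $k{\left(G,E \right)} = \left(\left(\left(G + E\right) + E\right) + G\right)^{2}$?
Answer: $\frac{1174301556398}{6065685} \approx 1.936 \cdot 10^{5}$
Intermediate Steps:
$h = 0$ ($h = 0 \cdot \frac{1}{6} \cdot 3 \left(-4\right) = 0 \cdot 3 \left(-4\right) = 0 \left(-4\right) = 0$)
$k{\left(G,E \right)} = \left(2 E + 2 G\right)^{2}$ ($k{\left(G,E \right)} = \left(\left(\left(E + G\right) + E\right) + G\right)^{2} = \left(\left(G + 2 E\right) + G\right)^{2} = \left(2 E + 2 G\right)^{2}$)
$k{\left(h,-220 \right)} + \left(\frac{7878}{-4131} + \frac{12680}{-22025}\right) = 4 \left(-220 + 0\right)^{2} + \left(\frac{7878}{-4131} + \frac{12680}{-22025}\right) = 4 \left(-220\right)^{2} + \left(7878 \left(- \frac{1}{4131}\right) + 12680 \left(- \frac{1}{22025}\right)\right) = 4 \cdot 48400 - \frac{15059602}{6065685} = 193600 - \frac{15059602}{6065685} = \frac{1174301556398}{6065685}$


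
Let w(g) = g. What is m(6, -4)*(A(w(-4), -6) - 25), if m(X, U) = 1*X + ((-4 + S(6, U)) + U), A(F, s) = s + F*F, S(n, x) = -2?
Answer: 60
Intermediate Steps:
A(F, s) = s + F²
m(X, U) = -6 + U + X (m(X, U) = 1*X + ((-4 - 2) + U) = X + (-6 + U) = -6 + U + X)
m(6, -4)*(A(w(-4), -6) - 25) = (-6 - 4 + 6)*((-6 + (-4)²) - 25) = -4*((-6 + 16) - 25) = -4*(10 - 25) = -4*(-15) = 60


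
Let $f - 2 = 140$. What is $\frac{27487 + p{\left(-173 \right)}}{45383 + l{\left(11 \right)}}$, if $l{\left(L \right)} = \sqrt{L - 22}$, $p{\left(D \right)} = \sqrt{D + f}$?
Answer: $\frac{27487 + i \sqrt{31}}{45383 + i \sqrt{11}} \approx 0.60567 + 7.8421 \cdot 10^{-5} i$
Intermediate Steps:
$f = 142$ ($f = 2 + 140 = 142$)
$p{\left(D \right)} = \sqrt{142 + D}$ ($p{\left(D \right)} = \sqrt{D + 142} = \sqrt{142 + D}$)
$l{\left(L \right)} = \sqrt{-22 + L}$
$\frac{27487 + p{\left(-173 \right)}}{45383 + l{\left(11 \right)}} = \frac{27487 + \sqrt{142 - 173}}{45383 + \sqrt{-22 + 11}} = \frac{27487 + \sqrt{-31}}{45383 + \sqrt{-11}} = \frac{27487 + i \sqrt{31}}{45383 + i \sqrt{11}}$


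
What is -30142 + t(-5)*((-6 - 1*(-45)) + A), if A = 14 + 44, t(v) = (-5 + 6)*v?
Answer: -30627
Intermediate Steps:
t(v) = v (t(v) = 1*v = v)
A = 58
-30142 + t(-5)*((-6 - 1*(-45)) + A) = -30142 - 5*((-6 - 1*(-45)) + 58) = -30142 - 5*((-6 + 45) + 58) = -30142 - 5*(39 + 58) = -30142 - 5*97 = -30142 - 485 = -30627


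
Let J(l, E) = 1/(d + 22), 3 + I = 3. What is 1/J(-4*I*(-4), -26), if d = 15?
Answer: 37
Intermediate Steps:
I = 0 (I = -3 + 3 = 0)
J(l, E) = 1/37 (J(l, E) = 1/(15 + 22) = 1/37)
1/J(-4*I*(-4), -26) = 1/(1/37) = 37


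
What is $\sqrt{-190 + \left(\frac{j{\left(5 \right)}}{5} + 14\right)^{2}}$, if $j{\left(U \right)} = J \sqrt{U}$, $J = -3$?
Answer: $\frac{\sqrt{195 - 420 \sqrt{5}}}{5} \approx 5.4558 i$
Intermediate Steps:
$j{\left(U \right)} = - 3 \sqrt{U}$
$\sqrt{-190 + \left(\frac{j{\left(5 \right)}}{5} + 14\right)^{2}} = \sqrt{-190 + \left(\frac{\left(-3\right) \sqrt{5}}{5} + 14\right)^{2}} = \sqrt{-190 + \left(- 3 \sqrt{5} \cdot \frac{1}{5} + 14\right)^{2}} = \sqrt{-190 + \left(- \frac{3 \sqrt{5}}{5} + 14\right)^{2}} = \sqrt{-190 + \left(14 - \frac{3 \sqrt{5}}{5}\right)^{2}}$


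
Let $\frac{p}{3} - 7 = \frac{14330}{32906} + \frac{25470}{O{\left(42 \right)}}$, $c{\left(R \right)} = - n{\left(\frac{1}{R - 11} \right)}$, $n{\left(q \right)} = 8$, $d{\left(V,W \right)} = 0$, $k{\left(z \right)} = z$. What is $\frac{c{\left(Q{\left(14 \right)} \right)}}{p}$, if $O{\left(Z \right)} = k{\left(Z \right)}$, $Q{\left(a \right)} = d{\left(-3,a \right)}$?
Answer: $- \frac{921368}{212098011} \approx -0.0043441$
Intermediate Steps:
$Q{\left(a \right)} = 0$
$O{\left(Z \right)} = Z$
$c{\left(R \right)} = -8$ ($c{\left(R \right)} = \left(-1\right) 8 = -8$)
$p = \frac{212098011}{115171}$ ($p = 21 + 3 \left(\frac{14330}{32906} + \frac{25470}{42}\right) = 21 + 3 \left(14330 \cdot \frac{1}{32906} + 25470 \cdot \frac{1}{42}\right) = 21 + 3 \left(\frac{7165}{16453} + \frac{4245}{7}\right) = 21 + 3 \cdot \frac{69893140}{115171} = 21 + \frac{209679420}{115171} = \frac{212098011}{115171} \approx 1841.6$)
$\frac{c{\left(Q{\left(14 \right)} \right)}}{p} = - \frac{8}{\frac{212098011}{115171}} = \left(-8\right) \frac{115171}{212098011} = - \frac{921368}{212098011}$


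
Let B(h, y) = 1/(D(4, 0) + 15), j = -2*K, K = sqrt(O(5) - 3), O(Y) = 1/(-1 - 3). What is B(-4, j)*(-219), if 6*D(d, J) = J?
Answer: -73/5 ≈ -14.600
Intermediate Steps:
D(d, J) = J/6
O(Y) = -1/4 (O(Y) = 1/(-4) = -1/4)
K = I*sqrt(13)/2 (K = sqrt(-1/4 - 3) = sqrt(-13/4) = I*sqrt(13)/2 ≈ 1.8028*I)
j = -I*sqrt(13) ≈ -3.6056*I
B(h, y) = 1/15 (B(h, y) = 1/((1/6)*0 + 15) = 1/(0 + 15) = 1/15)
B(-4, j)*(-219) = (1/15)*(-219) = -73/5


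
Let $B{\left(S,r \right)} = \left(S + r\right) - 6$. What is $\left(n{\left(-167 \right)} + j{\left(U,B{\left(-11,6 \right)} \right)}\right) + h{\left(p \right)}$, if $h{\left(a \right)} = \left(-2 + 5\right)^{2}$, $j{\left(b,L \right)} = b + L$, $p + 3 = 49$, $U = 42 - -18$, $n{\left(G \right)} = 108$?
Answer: $166$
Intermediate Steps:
$U = 60$ ($U = 42 + 18 = 60$)
$p = 46$ ($p = -3 + 49 = 46$)
$B{\left(S,r \right)} = -6 + S + r$
$j{\left(b,L \right)} = L + b$
$h{\left(a \right)} = 9$ ($h{\left(a \right)} = 3^{2} = 9$)
$\left(n{\left(-167 \right)} + j{\left(U,B{\left(-11,6 \right)} \right)}\right) + h{\left(p \right)} = \left(108 + \left(\left(-6 - 11 + 6\right) + 60\right)\right) + 9 = \left(108 + \left(-11 + 60\right)\right) + 9 = \left(108 + 49\right) + 9 = 157 + 9 = 166$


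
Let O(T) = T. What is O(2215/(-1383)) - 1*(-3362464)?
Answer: 4650285497/1383 ≈ 3.3625e+6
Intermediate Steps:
O(2215/(-1383)) - 1*(-3362464) = 2215/(-1383) - 1*(-3362464) = 2215*(-1/1383) + 3362464 = -2215/1383 + 3362464 = 4650285497/1383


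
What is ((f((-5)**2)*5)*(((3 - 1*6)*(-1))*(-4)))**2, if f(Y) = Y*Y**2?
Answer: 878906250000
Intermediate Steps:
f(Y) = Y**3
((f((-5)**2)*5)*(((3 - 1*6)*(-1))*(-4)))**2 = ((((-5)**2)**3*5)*(((3 - 1*6)*(-1))*(-4)))**2 = ((25**3*5)*(((3 - 6)*(-1))*(-4)))**2 = ((15625*5)*(-3*(-1)*(-4)))**2 = (78125*(3*(-4)))**2 = (78125*(-12))**2 = (-937500)**2 = 878906250000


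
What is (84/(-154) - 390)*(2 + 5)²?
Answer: -210504/11 ≈ -19137.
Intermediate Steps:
(84/(-154) - 390)*(2 + 5)² = (84*(-1/154) - 390)*7² = (-6/11 - 390)*49 = -4296/11*49 = -210504/11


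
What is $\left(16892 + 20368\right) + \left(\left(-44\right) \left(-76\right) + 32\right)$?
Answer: $40636$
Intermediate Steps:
$\left(16892 + 20368\right) + \left(\left(-44\right) \left(-76\right) + 32\right) = 37260 + \left(3344 + 32\right) = 37260 + 3376 = 40636$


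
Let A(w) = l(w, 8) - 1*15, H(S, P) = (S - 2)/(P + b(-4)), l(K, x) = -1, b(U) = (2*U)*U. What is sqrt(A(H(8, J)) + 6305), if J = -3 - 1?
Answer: sqrt(6289) ≈ 79.303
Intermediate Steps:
b(U) = 2*U**2
J = -4
H(S, P) = (-2 + S)/(32 + P) (H(S, P) = (S - 2)/(P + 2*(-4)**2) = (-2 + S)/(P + 2*16) = (-2 + S)/(P + 32) = (-2 + S)/(32 + P))
A(w) = -16 (A(w) = -1 - 1*15 = -1 - 15 = -16)
sqrt(A(H(8, J)) + 6305) = sqrt(-16 + 6305) = sqrt(6289)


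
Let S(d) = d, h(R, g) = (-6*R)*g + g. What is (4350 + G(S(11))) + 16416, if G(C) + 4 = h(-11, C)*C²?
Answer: 109939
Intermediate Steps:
h(R, g) = g - 6*R*g (h(R, g) = -6*R*g + g = g - 6*R*g)
G(C) = -4 + 67*C³ (G(C) = -4 + (C*(1 - 6*(-11)))*C² = -4 + (C*(1 + 66))*C² = -4 + (C*67)*C² = -4 + (67*C)*C² = -4 + 67*C³)
(4350 + G(S(11))) + 16416 = (4350 + (-4 + 67*11³)) + 16416 = (4350 + (-4 + 67*1331)) + 16416 = (4350 + (-4 + 89177)) + 16416 = (4350 + 89173) + 16416 = 93523 + 16416 = 109939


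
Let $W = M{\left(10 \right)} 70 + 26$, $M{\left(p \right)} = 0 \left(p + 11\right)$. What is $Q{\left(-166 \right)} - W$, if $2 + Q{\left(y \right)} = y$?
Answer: $-194$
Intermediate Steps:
$M{\left(p \right)} = 0$ ($M{\left(p \right)} = 0 \left(11 + p\right) = 0$)
$Q{\left(y \right)} = -2 + y$
$W = 26$ ($W = 0 \cdot 70 + 26 = 0 + 26 = 26$)
$Q{\left(-166 \right)} - W = \left(-2 - 166\right) - 26 = -168 - 26 = -194$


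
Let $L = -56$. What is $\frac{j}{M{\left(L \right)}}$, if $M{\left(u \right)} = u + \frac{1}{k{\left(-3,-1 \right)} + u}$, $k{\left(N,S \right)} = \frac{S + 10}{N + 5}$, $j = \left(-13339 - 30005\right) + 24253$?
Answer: $\frac{1966373}{5770} \approx 340.79$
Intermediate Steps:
$j = -19091$ ($j = -43344 + 24253 = -19091$)
$k{\left(N,S \right)} = \frac{10 + S}{5 + N}$
$M{\left(u \right)} = u + \frac{1}{\frac{9}{2} + u}$ ($M{\left(u \right)} = u + \frac{1}{\frac{10 - 1}{5 - 3} + u} = u + \frac{1}{\frac{1}{2} \cdot 9 + u} = u + \frac{1}{\frac{9}{2} + u}$)
$\frac{j}{M{\left(L \right)}} = - \frac{19091}{\frac{1}{9 + 2 \left(-56\right)} \left(2 + 2 \left(-56\right)^{2} + 9 \left(-56\right)\right)} = - \frac{19091}{\frac{1}{9 - 112} \left(2 + 2 \cdot 3136 - 504\right)} = - \frac{19091}{\frac{1}{-103} \left(2 + 6272 - 504\right)} = - \frac{19091}{\left(- \frac{1}{103}\right) 5770} = - \frac{19091}{- \frac{5770}{103}} = \left(-19091\right) \left(- \frac{103}{5770}\right) = \frac{1966373}{5770}$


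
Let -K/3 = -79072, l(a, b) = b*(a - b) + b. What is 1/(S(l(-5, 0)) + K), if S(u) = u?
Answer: 1/237216 ≈ 4.2156e-6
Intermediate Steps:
l(a, b) = b + b*(a - b)
K = 237216 (K = -3*(-79072) = 237216)
1/(S(l(-5, 0)) + K) = 1/(0*(1 - 5 - 1*0) + 237216) = 1/(0*(1 - 5 + 0) + 237216) = 1/(0*(-4) + 237216) = 1/(0 + 237216) = 1/237216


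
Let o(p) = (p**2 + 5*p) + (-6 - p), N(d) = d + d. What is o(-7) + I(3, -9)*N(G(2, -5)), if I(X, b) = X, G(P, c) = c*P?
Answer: -45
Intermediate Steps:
G(P, c) = P*c
N(d) = 2*d
o(p) = -6 + p**2 + 4*p
o(-7) + I(3, -9)*N(G(2, -5)) = (-6 + (-7)**2 + 4*(-7)) + 3*(2*(2*(-5))) = (-6 + 49 - 28) + 3*(2*(-10)) = 15 + 3*(-20) = 15 - 60 = -45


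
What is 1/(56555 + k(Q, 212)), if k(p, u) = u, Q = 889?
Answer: 1/56767 ≈ 1.7616e-5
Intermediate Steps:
1/(56555 + k(Q, 212)) = 1/(56555 + 212) = 1/56767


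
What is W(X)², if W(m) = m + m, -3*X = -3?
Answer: 4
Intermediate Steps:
X = 1 (X = -⅓*(-3) = 1)
W(m) = 2*m
W(X)² = (2*1)² = 2² = 4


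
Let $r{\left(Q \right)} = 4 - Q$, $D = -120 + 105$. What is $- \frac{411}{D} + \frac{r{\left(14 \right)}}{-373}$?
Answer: $\frac{51151}{1865} \approx 27.427$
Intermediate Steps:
$D = -15$
$- \frac{411}{D} + \frac{r{\left(14 \right)}}{-373} = - \frac{411}{-15} + \frac{4 - 14}{-373} = \left(-411\right) \left(- \frac{1}{15}\right) + \left(4 - 14\right) \left(- \frac{1}{373}\right) = \frac{137}{5} - - \frac{10}{373} = \frac{137}{5} + \frac{10}{373} = \frac{51151}{1865}$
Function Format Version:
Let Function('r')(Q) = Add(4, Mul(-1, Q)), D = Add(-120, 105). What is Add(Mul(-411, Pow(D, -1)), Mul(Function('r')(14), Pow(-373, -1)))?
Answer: Rational(51151, 1865) ≈ 27.427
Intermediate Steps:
D = -15
Add(Mul(-411, Pow(D, -1)), Mul(Function('r')(14), Pow(-373, -1))) = Add(Mul(-411, Pow(-15, -1)), Mul(Add(4, Mul(-1, 14)), Pow(-373, -1))) = Add(Mul(-411, Rational(-1, 15)), Mul(Add(4, -14), Rational(-1, 373))) = Add(Rational(137, 5), Mul(-10, Rational(-1, 373))) = Add(Rational(137, 5), Rational(10, 373)) = Rational(51151, 1865)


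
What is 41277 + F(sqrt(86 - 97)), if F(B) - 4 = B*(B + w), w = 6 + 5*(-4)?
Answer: 41270 - 14*I*sqrt(11) ≈ 41270.0 - 46.433*I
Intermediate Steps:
w = -14 (w = 6 - 20 = -14)
F(B) = 4 + B*(-14 + B) (F(B) = 4 + B*(B - 14) = 4 + B*(-14 + B))
41277 + F(sqrt(86 - 97)) = 41277 + (4 + (sqrt(86 - 97))**2 - 14*sqrt(86 - 97)) = 41277 + (4 + (sqrt(-11))**2 - 14*I*sqrt(11)) = 41277 + (4 + (I*sqrt(11))**2 - 14*I*sqrt(11)) = 41277 + (4 - 11 - 14*I*sqrt(11)) = 41277 + (-7 - 14*I*sqrt(11)) = 41270 - 14*I*sqrt(11)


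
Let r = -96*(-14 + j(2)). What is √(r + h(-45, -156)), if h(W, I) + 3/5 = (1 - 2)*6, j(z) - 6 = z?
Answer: √14235/5 ≈ 23.862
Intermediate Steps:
j(z) = 6 + z
h(W, I) = -33/5 (h(W, I) = -⅗ + (1 - 2)*6 = -⅗ - 1*6 = -⅗ - 6 = -33/5)
r = 576 (r = -96*(-14 + (6 + 2)) = -96*(-14 + 8) = -96*(-6) = 576)
√(r + h(-45, -156)) = √(576 - 33/5) = √(2847/5) = √14235/5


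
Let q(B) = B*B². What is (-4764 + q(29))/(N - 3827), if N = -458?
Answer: -3925/857 ≈ -4.5799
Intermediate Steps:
q(B) = B³
(-4764 + q(29))/(N - 3827) = (-4764 + 29³)/(-458 - 3827) = (-4764 + 24389)/(-4285) = 19625*(-1/4285) = -3925/857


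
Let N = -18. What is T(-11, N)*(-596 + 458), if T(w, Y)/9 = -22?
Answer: 27324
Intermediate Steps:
T(w, Y) = -198 (T(w, Y) = 9*(-22) = -198)
T(-11, N)*(-596 + 458) = -198*(-596 + 458) = -198*(-138) = 27324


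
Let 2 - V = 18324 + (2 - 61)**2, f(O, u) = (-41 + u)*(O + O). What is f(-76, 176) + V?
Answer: -42323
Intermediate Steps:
f(O, u) = 2*O*(-41 + u) (f(O, u) = (-41 + u)*(2*O) = 2*O*(-41 + u))
V = -21803 (V = 2 - (18324 + (2 - 61)**2) = 2 - (18324 + (-59)**2) = 2 - (18324 + 3481) = 2 - 1*21805 = 2 - 21805 = -21803)
f(-76, 176) + V = 2*(-76)*(-41 + 176) - 21803 = 2*(-76)*135 - 21803 = -20520 - 21803 = -42323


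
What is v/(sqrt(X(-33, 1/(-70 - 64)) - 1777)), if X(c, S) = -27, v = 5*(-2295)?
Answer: 11475*I*sqrt(451)/902 ≈ 270.17*I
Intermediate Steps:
v = -11475
v/(sqrt(X(-33, 1/(-70 - 64)) - 1777)) = -11475/sqrt(-27 - 1777) = -11475*(-I*sqrt(451)/902) = -(-11475)*I*sqrt(451)/902 = 11475*I*sqrt(451)/902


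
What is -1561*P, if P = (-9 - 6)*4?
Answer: 93660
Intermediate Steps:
P = -60 (P = -15*4 = -60)
-1561*P = -1561*(-60) = 93660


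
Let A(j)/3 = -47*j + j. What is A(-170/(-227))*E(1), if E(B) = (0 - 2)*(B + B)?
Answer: 93840/227 ≈ 413.39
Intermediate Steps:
E(B) = -4*B
A(j) = -138*j (A(j) = 3*(-47*j + j) = 3*(-46*j) = -138*j)
A(-170/(-227))*E(1) = (-(-23460)/(-227))*(-4*1) = -(-23460)*(-1)/227*(-4) = -138*170/227*(-4) = -23460/227*(-4) = 93840/227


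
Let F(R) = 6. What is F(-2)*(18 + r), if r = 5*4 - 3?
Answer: 210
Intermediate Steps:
r = 17 (r = 20 - 3 = 17)
F(-2)*(18 + r) = 6*(18 + 17) = 6*35 = 210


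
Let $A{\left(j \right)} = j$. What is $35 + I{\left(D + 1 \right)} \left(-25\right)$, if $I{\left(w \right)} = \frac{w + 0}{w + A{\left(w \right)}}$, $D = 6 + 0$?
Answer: $\frac{45}{2} \approx 22.5$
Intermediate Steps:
$D = 6$
$I{\left(w \right)} = \frac{1}{2}$ ($I{\left(w \right)} = \frac{w + 0}{w + w} = \frac{w}{2 w} = w \frac{1}{2 w} = \frac{1}{2}$)
$35 + I{\left(D + 1 \right)} \left(-25\right) = 35 + \frac{1}{2} \left(-25\right) = 35 - \frac{25}{2} = \frac{45}{2}$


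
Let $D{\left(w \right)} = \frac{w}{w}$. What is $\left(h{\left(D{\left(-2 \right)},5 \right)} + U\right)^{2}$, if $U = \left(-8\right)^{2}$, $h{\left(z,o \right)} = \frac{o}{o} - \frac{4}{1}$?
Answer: $3721$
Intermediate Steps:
$D{\left(w \right)} = 1$
$h{\left(z,o \right)} = -3$ ($h{\left(z,o \right)} = 1 - 4 = -3$)
$U = 64$
$\left(h{\left(D{\left(-2 \right)},5 \right)} + U\right)^{2} = \left(-3 + 64\right)^{2} = 61^{2} = 3721$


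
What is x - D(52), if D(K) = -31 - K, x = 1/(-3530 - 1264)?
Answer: 397901/4794 ≈ 83.000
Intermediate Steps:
x = -1/4794 (x = 1/(-4794) = -1/4794 ≈ -0.00020859)
x - D(52) = -1/4794 - (-31 - 1*52) = -1/4794 - (-31 - 52) = -1/4794 - 1*(-83) = -1/4794 + 83 = 397901/4794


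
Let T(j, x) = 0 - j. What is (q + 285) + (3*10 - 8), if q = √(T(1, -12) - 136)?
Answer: 307 + I*√137 ≈ 307.0 + 11.705*I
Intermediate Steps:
T(j, x) = -j
q = I*√137 (q = √(-1*1 - 136) = √(-1 - 136) = √(-137) = I*√137 ≈ 11.705*I)
(q + 285) + (3*10 - 8) = (I*√137 + 285) + (3*10 - 8) = (285 + I*√137) + (30 - 8) = (285 + I*√137) + 22 = 307 + I*√137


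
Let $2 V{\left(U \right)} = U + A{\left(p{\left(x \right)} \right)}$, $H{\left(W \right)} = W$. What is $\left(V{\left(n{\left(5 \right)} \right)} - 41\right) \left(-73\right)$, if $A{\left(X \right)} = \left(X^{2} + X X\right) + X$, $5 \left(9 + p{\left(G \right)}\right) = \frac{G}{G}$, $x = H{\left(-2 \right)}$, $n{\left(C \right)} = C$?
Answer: $- \frac{126071}{50} \approx -2521.4$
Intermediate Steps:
$x = -2$
$p{\left(G \right)} = - \frac{44}{5}$ ($p{\left(G \right)} = -9 + \frac{G \frac{1}{G}}{5} = -9 + \frac{1}{5} \cdot 1 = -9 + \frac{1}{5} = - \frac{44}{5}$)
$A{\left(X \right)} = X + 2 X^{2}$ ($A{\left(X \right)} = \left(X^{2} + X^{2}\right) + X = 2 X^{2} + X = X + 2 X^{2}$)
$V{\left(U \right)} = \frac{1826}{25} + \frac{U}{2}$ ($V{\left(U \right)} = \frac{U - \frac{44 \left(1 + 2 \left(- \frac{44}{5}\right)\right)}{5}}{2} = \frac{U - \frac{44 \left(1 - \frac{88}{5}\right)}{5}}{2} = \frac{U - - \frac{3652}{25}}{2} = \frac{U + \frac{3652}{25}}{2} = \frac{\frac{3652}{25} + U}{2} = \frac{1826}{25} + \frac{U}{2}$)
$\left(V{\left(n{\left(5 \right)} \right)} - 41\right) \left(-73\right) = \left(\left(\frac{1826}{25} + \frac{1}{2} \cdot 5\right) - 41\right) \left(-73\right) = \left(\left(\frac{1826}{25} + \frac{5}{2}\right) - 41\right) \left(-73\right) = \left(\frac{3777}{50} - 41\right) \left(-73\right) = \frac{1727}{50} \left(-73\right) = - \frac{126071}{50}$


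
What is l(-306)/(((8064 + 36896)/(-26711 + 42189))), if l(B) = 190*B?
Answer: -22497273/1124 ≈ -20015.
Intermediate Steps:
l(-306)/(((8064 + 36896)/(-26711 + 42189))) = (190*(-306))/(((8064 + 36896)/(-26711 + 42189))) = -58140/(44960/15478) = -58140/(44960*(1/15478)) = -58140/22480/7739 = -58140*7739/22480 = -22497273/1124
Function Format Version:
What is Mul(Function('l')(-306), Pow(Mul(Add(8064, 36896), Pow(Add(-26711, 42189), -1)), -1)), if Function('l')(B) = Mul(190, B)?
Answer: Rational(-22497273, 1124) ≈ -20015.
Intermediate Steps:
Mul(Function('l')(-306), Pow(Mul(Add(8064, 36896), Pow(Add(-26711, 42189), -1)), -1)) = Mul(Mul(190, -306), Pow(Mul(Add(8064, 36896), Pow(Add(-26711, 42189), -1)), -1)) = Mul(-58140, Pow(Mul(44960, Pow(15478, -1)), -1)) = Mul(-58140, Pow(Mul(44960, Rational(1, 15478)), -1)) = Mul(-58140, Pow(Rational(22480, 7739), -1)) = Mul(-58140, Rational(7739, 22480)) = Rational(-22497273, 1124)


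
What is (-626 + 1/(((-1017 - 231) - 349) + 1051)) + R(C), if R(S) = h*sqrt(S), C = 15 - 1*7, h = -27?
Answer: -341797/546 - 54*sqrt(2) ≈ -702.37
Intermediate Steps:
C = 8 (C = 15 - 7 = 8)
R(S) = -27*sqrt(S)
(-626 + 1/(((-1017 - 231) - 349) + 1051)) + R(C) = (-626 + 1/(((-1017 - 231) - 349) + 1051)) - 54*sqrt(2) = (-626 + 1/((-1248 - 349) + 1051)) - 54*sqrt(2) = (-626 + 1/(-1597 + 1051)) - 54*sqrt(2) = (-626 + 1/(-546)) - 54*sqrt(2) = (-626 - 1/546) - 54*sqrt(2) = -341797/546 - 54*sqrt(2)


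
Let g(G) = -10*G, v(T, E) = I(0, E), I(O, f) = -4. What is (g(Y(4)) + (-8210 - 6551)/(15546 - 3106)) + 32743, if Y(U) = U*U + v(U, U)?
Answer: 405815359/12440 ≈ 32622.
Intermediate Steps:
v(T, E) = -4
Y(U) = -4 + U**2 (Y(U) = U*U - 4 = U**2 - 4 = -4 + U**2)
(g(Y(4)) + (-8210 - 6551)/(15546 - 3106)) + 32743 = (-10*(-4 + 4**2) + (-8210 - 6551)/(15546 - 3106)) + 32743 = (-10*(-4 + 16) - 14761/12440) + 32743 = (-10*12 - 14761*1/12440) + 32743 = (-120 - 14761/12440) + 32743 = -1507561/12440 + 32743 = 405815359/12440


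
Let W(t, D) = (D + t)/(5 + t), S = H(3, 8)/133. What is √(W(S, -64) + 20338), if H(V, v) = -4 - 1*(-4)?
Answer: 7*√10370/5 ≈ 142.57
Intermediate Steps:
H(V, v) = 0 (H(V, v) = -4 + 4 = 0)
S = 0 (S = 0/133 = 0*(1/133) = 0)
W(t, D) = (D + t)/(5 + t)
√(W(S, -64) + 20338) = √((-64 + 0)/(5 + 0) + 20338) = √(-64/5 + 20338) = √(101626/5) = 7*√10370/5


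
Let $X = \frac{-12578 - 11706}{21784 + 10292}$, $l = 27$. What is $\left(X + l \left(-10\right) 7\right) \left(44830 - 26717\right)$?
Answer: $- \frac{274628961853}{8019} \approx -3.4247 \cdot 10^{7}$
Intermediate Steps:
$X = - \frac{6071}{8019}$ ($X = - \frac{24284}{32076} = \left(-24284\right) \frac{1}{32076} = - \frac{6071}{8019} \approx -0.75708$)
$\left(X + l \left(-10\right) 7\right) \left(44830 - 26717\right) = \left(- \frac{6071}{8019} + 27 \left(-10\right) 7\right) \left(44830 - 26717\right) = \left(- \frac{6071}{8019} - 1890\right) 18113 = \left(- \frac{15161981}{8019}\right) 18113 = - \frac{274628961853}{8019}$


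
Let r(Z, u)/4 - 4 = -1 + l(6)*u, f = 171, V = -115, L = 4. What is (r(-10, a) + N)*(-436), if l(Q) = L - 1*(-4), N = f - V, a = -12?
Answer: 37496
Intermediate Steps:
N = 286 (N = 171 - 1*(-115) = 171 + 115 = 286)
l(Q) = 8 (l(Q) = 4 - 1*(-4) = 4 + 4 = 8)
r(Z, u) = 12 + 32*u (r(Z, u) = 16 + 4*(-1 + 8*u) = 16 + (-4 + 32*u) = 12 + 32*u)
(r(-10, a) + N)*(-436) = ((12 + 32*(-12)) + 286)*(-436) = ((12 - 384) + 286)*(-436) = (-372 + 286)*(-436) = -86*(-436) = 37496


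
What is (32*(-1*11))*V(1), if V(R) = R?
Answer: -352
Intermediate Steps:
(32*(-1*11))*V(1) = (32*(-1*11))*1 = (32*(-11))*1 = -352*1 = -352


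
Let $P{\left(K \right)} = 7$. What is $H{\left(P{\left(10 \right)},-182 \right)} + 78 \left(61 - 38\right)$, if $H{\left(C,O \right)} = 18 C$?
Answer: $1920$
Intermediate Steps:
$H{\left(P{\left(10 \right)},-182 \right)} + 78 \left(61 - 38\right) = 18 \cdot 7 + 78 \left(61 - 38\right) = 126 + 78 \cdot 23 = 126 + 1794 = 1920$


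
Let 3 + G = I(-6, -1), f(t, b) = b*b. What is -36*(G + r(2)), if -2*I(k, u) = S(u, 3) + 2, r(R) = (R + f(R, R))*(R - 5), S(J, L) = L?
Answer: 846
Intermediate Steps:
f(t, b) = b**2
r(R) = (-5 + R)*(R + R**2) (r(R) = (R + R**2)*(R - 5) = (R + R**2)*(-5 + R) = (-5 + R)*(R + R**2))
I(k, u) = -5/2 (I(k, u) = -(3 + 2)/2 = -1/2*5 = -5/2)
G = -11/2 (G = -3 - 5/2 = -11/2 ≈ -5.5000)
-36*(G + r(2)) = -36*(-11/2 + 2*(-5 + 2**2 - 4*2)) = -36*(-11/2 + 2*(-5 + 4 - 8)) = -36*(-11/2 + 2*(-9)) = -36*(-11/2 - 18) = -36*(-47/2) = 846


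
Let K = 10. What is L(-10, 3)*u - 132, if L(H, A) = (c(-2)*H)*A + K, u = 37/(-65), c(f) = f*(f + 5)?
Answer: -3122/13 ≈ -240.15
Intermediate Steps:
c(f) = f*(5 + f)
u = -37/65 (u = 37*(-1/65) = -37/65 ≈ -0.56923)
L(H, A) = 10 - 6*A*H (L(H, A) = ((-2*(5 - 2))*H)*A + 10 = ((-2*3)*H)*A + 10 = (-6*H)*A + 10 = -6*A*H + 10 = 10 - 6*A*H)
L(-10, 3)*u - 132 = (10 - 6*3*(-10))*(-37/65) - 132 = (10 + 180)*(-37/65) - 132 = 190*(-37/65) - 132 = -1406/13 - 132 = -3122/13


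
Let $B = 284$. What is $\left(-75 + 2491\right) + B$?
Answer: $2700$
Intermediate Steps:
$\left(-75 + 2491\right) + B = \left(-75 + 2491\right) + 284 = 2416 + 284 = 2700$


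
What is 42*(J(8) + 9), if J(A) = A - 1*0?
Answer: 714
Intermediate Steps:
J(A) = A (J(A) = A + 0 = A)
42*(J(8) + 9) = 42*(8 + 9) = 42*17 = 714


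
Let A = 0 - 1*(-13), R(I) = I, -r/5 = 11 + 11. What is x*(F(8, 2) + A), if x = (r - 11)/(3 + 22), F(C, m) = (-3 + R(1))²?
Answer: -2057/25 ≈ -82.280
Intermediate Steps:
r = -110 (r = -5*(11 + 11) = -5*22 = -110)
F(C, m) = 4 (F(C, m) = (-3 + 1)² = (-2)² = 4)
A = 13 (A = 0 + 13 = 13)
x = -121/25 (x = (-110 - 11)/(3 + 22) = -121/25 ≈ -4.8400)
x*(F(8, 2) + A) = -121*(4 + 13)/25 = -121/25*17 = -2057/25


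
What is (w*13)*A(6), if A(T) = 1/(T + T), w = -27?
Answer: -117/4 ≈ -29.250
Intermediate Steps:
A(T) = 1/(2*T)
(w*13)*A(6) = (-27*13)*((½)/6) = -351/(2*6) = -351*1/12 = -117/4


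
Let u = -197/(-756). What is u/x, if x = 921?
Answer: 197/696276 ≈ 0.00028293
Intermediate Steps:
u = 197/756 (u = -197*(-1/756) = 197/756 ≈ 0.26058)
u/x = (197/756)/921 = (197/756)*(1/921) = 197/696276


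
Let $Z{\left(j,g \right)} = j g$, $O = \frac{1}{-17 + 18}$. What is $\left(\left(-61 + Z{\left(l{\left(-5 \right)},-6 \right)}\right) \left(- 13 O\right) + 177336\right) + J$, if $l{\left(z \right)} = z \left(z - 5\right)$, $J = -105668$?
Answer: $76361$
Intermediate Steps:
$O = 1$ ($O = 1^{-1} = 1$)
$l{\left(z \right)} = z \left(-5 + z\right)$
$Z{\left(j,g \right)} = g j$
$\left(\left(-61 + Z{\left(l{\left(-5 \right)},-6 \right)}\right) \left(- 13 O\right) + 177336\right) + J = \left(\left(-61 - 6 \left(- 5 \left(-5 - 5\right)\right)\right) \left(\left(-13\right) 1\right) + 177336\right) - 105668 = \left(\left(-61 - 6 \left(\left(-5\right) \left(-10\right)\right)\right) \left(-13\right) + 177336\right) - 105668 = \left(\left(-61 - 300\right) \left(-13\right) + 177336\right) - 105668 = \left(\left(-361\right) \left(-13\right) + 177336\right) - 105668 = \left(4693 + 177336\right) - 105668 = 182029 - 105668 = 76361$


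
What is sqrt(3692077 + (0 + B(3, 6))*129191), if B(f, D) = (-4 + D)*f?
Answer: sqrt(4467223) ≈ 2113.6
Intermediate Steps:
B(f, D) = f*(-4 + D)
sqrt(3692077 + (0 + B(3, 6))*129191) = sqrt(3692077 + (0 + 3*(-4 + 6))*129191) = sqrt(3692077 + (0 + 3*2)*129191) = sqrt(3692077 + (0 + 6)*129191) = sqrt(3692077 + 6*129191) = sqrt(3692077 + 775146) = sqrt(4467223)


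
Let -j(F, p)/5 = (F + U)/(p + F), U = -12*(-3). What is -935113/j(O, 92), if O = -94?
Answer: 935113/145 ≈ 6449.1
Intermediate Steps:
U = 36
j(F, p) = -5*(36 + F)/(F + p) (j(F, p) = -5*(F + 36)/(p + F) = -5*(36 + F)/(F + p))
-935113/j(O, 92) = -935113*(-94 + 92)/(5*(-36 - 1*(-94))) = -935113*(-2/(5*(-36 + 94))) = -935113/(5*(-½)*58) = -935113/(-145) = -935113*(-1/145) = 935113/145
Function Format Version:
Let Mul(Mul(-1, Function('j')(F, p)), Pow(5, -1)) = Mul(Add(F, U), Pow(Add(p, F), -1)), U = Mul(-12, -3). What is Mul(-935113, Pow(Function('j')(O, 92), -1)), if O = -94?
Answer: Rational(935113, 145) ≈ 6449.1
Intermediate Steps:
U = 36
Function('j')(F, p) = Mul(-5, Pow(Add(F, p), -1), Add(36, F)) (Function('j')(F, p) = Mul(-5, Mul(Add(F, 36), Pow(Add(p, F), -1))) = Mul(-5, Mul(Add(36, F), Pow(Add(F, p), -1))) = Mul(-5, Mul(Pow(Add(F, p), -1), Add(36, F))) = Mul(-5, Pow(Add(F, p), -1), Add(36, F)))
Mul(-935113, Pow(Function('j')(O, 92), -1)) = Mul(-935113, Pow(Mul(5, Pow(Add(-94, 92), -1), Add(-36, Mul(-1, -94))), -1)) = Mul(-935113, Pow(Mul(5, Pow(-2, -1), Add(-36, 94)), -1)) = Mul(-935113, Pow(Mul(5, Rational(-1, 2), 58), -1)) = Mul(-935113, Pow(-145, -1)) = Mul(-935113, Rational(-1, 145)) = Rational(935113, 145)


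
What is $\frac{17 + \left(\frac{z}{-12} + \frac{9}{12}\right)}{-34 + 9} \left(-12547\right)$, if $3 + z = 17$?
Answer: $\frac{2496853}{300} \approx 8322.8$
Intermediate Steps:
$z = 14$ ($z = -3 + 17 = 14$)
$\frac{17 + \left(\frac{z}{-12} + \frac{9}{12}\right)}{-34 + 9} \left(-12547\right) = \frac{17 + \left(\frac{14}{-12} + \frac{9}{12}\right)}{-34 + 9} \left(-12547\right) = \frac{17 + \left(14 \left(- \frac{1}{12}\right) + 9 \cdot \frac{1}{12}\right)}{-25} \left(-12547\right) = \left(17 + \left(- \frac{7}{6} + \frac{3}{4}\right)\right) \left(- \frac{1}{25}\right) \left(-12547\right) = \left(17 - \frac{5}{12}\right) \left(- \frac{1}{25}\right) \left(-12547\right) = \frac{199}{12} \left(- \frac{1}{25}\right) \left(-12547\right) = \left(- \frac{199}{300}\right) \left(-12547\right) = \frac{2496853}{300}$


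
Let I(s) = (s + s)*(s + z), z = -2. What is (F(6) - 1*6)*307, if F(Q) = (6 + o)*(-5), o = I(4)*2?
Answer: -60172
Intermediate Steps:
I(s) = 2*s*(-2 + s) (I(s) = (s + s)*(s - 2) = (2*s)*(-2 + s) = 2*s*(-2 + s))
o = 32 (o = (2*4*(-2 + 4))*2 = (2*4*2)*2 = 16*2 = 32)
F(Q) = -190 (F(Q) = (6 + 32)*(-5) = 38*(-5) = -190)
(F(6) - 1*6)*307 = (-190 - 1*6)*307 = (-190 - 6)*307 = -196*307 = -60172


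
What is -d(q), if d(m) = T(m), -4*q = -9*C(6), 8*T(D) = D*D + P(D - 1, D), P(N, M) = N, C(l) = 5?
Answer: -2189/128 ≈ -17.102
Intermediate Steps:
T(D) = -⅛ + D/8 + D²/8 (T(D) = (D*D + (D - 1))/8 = (D² + (-1 + D))/8 = (-1 + D + D²)/8 = -⅛ + D/8 + D²/8)
q = 45/4 (q = -(-9)*5/4 = -¼*(-45) = 45/4 ≈ 11.250)
d(m) = -⅛ + m/8 + m²/8
-d(q) = -(-⅛ + (⅛)*(45/4) + (45/4)²/8) = -(-⅛ + 45/32 + (⅛)*(2025/16)) = -(-⅛ + 45/32 + 2025/128) = -1*2189/128 = -2189/128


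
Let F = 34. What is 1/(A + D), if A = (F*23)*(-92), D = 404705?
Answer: 1/332761 ≈ 3.0052e-6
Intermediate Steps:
A = -71944 (A = (34*23)*(-92) = 782*(-92) = -71944)
1/(A + D) = 1/(-71944 + 404705) = 1/332761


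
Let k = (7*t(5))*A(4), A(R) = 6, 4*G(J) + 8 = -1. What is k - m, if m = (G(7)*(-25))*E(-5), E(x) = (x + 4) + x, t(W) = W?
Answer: 1095/2 ≈ 547.50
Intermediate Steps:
G(J) = -9/4 (G(J) = -2 + (¼)*(-1) = -2 - ¼ = -9/4)
E(x) = 4 + 2*x (E(x) = (4 + x) + x = 4 + 2*x)
k = 210 (k = (7*5)*6 = 35*6 = 210)
m = -675/2 (m = (-9/4*(-25))*(4 + 2*(-5)) = 225*(4 - 10)/4 = (225/4)*(-6) = -675/2 ≈ -337.50)
k - m = 210 - 1*(-675/2) = 210 + 675/2 = 1095/2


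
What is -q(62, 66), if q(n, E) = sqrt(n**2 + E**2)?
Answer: -10*sqrt(82) ≈ -90.554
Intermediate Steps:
q(n, E) = sqrt(E**2 + n**2)
-q(62, 66) = -sqrt(66**2 + 62**2) = -sqrt(4356 + 3844) = -sqrt(8200) = -10*sqrt(82)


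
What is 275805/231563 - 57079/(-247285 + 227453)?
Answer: 18687149237/4592357416 ≈ 4.0692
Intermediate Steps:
275805/231563 - 57079/(-247285 + 227453) = 275805*(1/231563) - 57079/(-19832) = 275805/231563 - 57079*(-1/19832) = 275805/231563 + 57079/19832 = 18687149237/4592357416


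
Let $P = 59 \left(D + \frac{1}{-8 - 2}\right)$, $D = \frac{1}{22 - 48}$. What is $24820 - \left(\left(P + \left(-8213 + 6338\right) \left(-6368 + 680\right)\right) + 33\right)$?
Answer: $- \frac{691613314}{65} \approx -1.064 \cdot 10^{7}$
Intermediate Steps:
$D = - \frac{1}{26}$ ($D = \frac{1}{-26} = - \frac{1}{26} \approx -0.038462$)
$P = - \frac{531}{65}$ ($P = 59 \left(- \frac{1}{26} + \frac{1}{-8 - 2}\right) = 59 \left(- \frac{1}{26} + \frac{1}{-10}\right) = 59 \left(- \frac{1}{26} - \frac{1}{10}\right) = 59 \left(- \frac{9}{65}\right) = - \frac{531}{65} \approx -8.1692$)
$24820 - \left(\left(P + \left(-8213 + 6338\right) \left(-6368 + 680\right)\right) + 33\right) = 24820 - \left(\left(- \frac{531}{65} + \left(-8213 + 6338\right) \left(-6368 + 680\right)\right) + 33\right) = 24820 - \left(\left(- \frac{531}{65} - -10665000\right) + 33\right) = 24820 - \left(\left(- \frac{531}{65} + 10665000\right) + 33\right) = 24820 - \left(\frac{693224469}{65} + 33\right) = 24820 - \frac{693226614}{65} = - \frac{691613314}{65}$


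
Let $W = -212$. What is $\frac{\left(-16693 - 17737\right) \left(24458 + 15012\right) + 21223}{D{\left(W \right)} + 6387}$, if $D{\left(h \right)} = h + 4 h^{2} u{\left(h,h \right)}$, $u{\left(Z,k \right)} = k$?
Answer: $\frac{1358930877}{38106337} \approx 35.662$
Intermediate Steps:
$D{\left(h \right)} = h + 4 h^{3}$ ($D{\left(h \right)} = h + 4 h^{2} h = h + 4 h^{3}$)
$\frac{\left(-16693 - 17737\right) \left(24458 + 15012\right) + 21223}{D{\left(W \right)} + 6387} = \frac{\left(-16693 - 17737\right) \left(24458 + 15012\right) + 21223}{\left(-212 + 4 \left(-212\right)^{3}\right) + 6387} = \frac{\left(-34430\right) 39470 + 21223}{\left(-212 + 4 \left(-9528128\right)\right) + 6387} = \frac{-1358952100 + 21223}{\left(-212 - 38112512\right) + 6387} = - \frac{1358930877}{-38112724 + 6387} = - \frac{1358930877}{-38106337} = \left(-1358930877\right) \left(- \frac{1}{38106337}\right) = \frac{1358930877}{38106337}$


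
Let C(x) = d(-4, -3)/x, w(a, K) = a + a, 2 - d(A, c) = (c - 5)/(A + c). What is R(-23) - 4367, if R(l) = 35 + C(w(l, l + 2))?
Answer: -697455/161 ≈ -4332.0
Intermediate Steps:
d(A, c) = 2 - (-5 + c)/(A + c) (d(A, c) = 2 - (c - 5)/(A + c) = 2 - (-5 + c)/(A + c))
w(a, K) = 2*a
C(x) = 6/(7*x) (C(x) = ((5 - 3 + 2*(-4))/(-4 - 3))/x = ((5 - 3 - 8)/(-7))/x = (-⅐*(-6))/x = 6/(7*x))
R(l) = 35 + 3/(7*l) (R(l) = 35 + 6/(7*((2*l))) = 35 + 6*(1/(2*l))/7 = 35 + 3/(7*l))
R(-23) - 4367 = (35 + (3/7)/(-23)) - 4367 = (35 + (3/7)*(-1/23)) - 4367 = (35 - 3/161) - 4367 = 5632/161 - 4367 = -697455/161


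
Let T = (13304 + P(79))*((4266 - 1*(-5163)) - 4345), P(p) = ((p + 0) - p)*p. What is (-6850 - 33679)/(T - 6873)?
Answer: -40529/67630663 ≈ -0.00059927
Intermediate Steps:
P(p) = 0 (P(p) = (p - p)*p = 0*p = 0)
T = 67637536 (T = (13304 + 0)*((4266 - 1*(-5163)) - 4345) = 13304*((4266 + 5163) - 4345) = 13304*(9429 - 4345) = 13304*5084 = 67637536)
(-6850 - 33679)/(T - 6873) = (-6850 - 33679)/(67637536 - 6873) = -40529/67630663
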